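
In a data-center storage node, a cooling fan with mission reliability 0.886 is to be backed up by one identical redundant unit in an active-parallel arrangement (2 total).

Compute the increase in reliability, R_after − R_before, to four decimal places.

R_before = 0.886
R_after = 1 − (1 − 0.886)^2 = 0.9870
ΔR = 0.9870 − 0.886 = 0.1010

0.1010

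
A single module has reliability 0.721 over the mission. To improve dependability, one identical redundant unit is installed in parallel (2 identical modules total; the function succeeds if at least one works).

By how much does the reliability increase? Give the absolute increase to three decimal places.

0.201

R_before = 0.721
R_after = 1 − (1 − 0.721)^2 = 0.922
ΔR = 0.922 − 0.721 = 0.201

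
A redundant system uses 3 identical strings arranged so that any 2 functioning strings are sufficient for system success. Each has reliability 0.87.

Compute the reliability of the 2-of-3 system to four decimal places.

0.9537

R = Σ_{i=2}^{3} C(3,i) p^i (1−p)^{3−i} with p = 0.87
C(3,2)·0.87^2·0.13^1 = 0.295191
C(3,3)·0.87^3·0.13^0 = 0.658503
Sum = 0.9537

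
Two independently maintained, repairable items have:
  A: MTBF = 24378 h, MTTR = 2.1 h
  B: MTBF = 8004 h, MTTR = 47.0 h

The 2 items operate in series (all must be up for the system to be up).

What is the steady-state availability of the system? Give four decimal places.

0.9941

A(A) = MTBF/(MTBF+MTTR) = 24378/(24378+2.1) = 0.999914
A(B) = MTBF/(MTBF+MTTR) = 8004/(8004+47.0) = 0.994162
Series availability: 0.999914 × 0.994162 = 0.9941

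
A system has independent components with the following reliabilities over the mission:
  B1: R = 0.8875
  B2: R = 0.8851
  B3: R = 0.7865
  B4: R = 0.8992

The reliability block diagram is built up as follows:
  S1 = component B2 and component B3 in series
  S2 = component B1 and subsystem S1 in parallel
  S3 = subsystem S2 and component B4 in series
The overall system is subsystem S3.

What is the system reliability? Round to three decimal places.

Series (B2 and B3): 0.88510 × 0.78650 = 0.69613
Parallel (B1 and [0.69613]): 1 − (1 − 0.88750)(1 − 0.69613) = 0.96581
Series ([0.96581] and B4): 0.96581 × 0.89920 = 0.868

0.868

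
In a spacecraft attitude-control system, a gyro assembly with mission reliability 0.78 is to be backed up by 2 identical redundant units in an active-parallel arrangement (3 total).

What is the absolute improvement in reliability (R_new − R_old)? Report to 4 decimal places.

0.2094

R_before = 0.78
R_after = 1 − (1 − 0.78)^3 = 0.9894
ΔR = 0.9894 − 0.78 = 0.2094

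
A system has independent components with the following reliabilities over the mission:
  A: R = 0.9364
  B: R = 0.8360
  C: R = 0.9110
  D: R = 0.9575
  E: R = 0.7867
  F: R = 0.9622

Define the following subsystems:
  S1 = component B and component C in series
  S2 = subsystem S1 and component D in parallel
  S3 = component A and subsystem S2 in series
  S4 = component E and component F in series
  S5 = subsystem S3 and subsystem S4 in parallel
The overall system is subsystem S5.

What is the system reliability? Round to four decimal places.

0.9822

Series (B and C): 0.836000 × 0.911000 = 0.761596
Parallel ([0.761596] and D): 1 − (1 − 0.761596)(1 − 0.957500) = 0.989868
Series (A and [0.989868]): 0.936400 × 0.989868 = 0.926912
Series (E and F): 0.786700 × 0.962200 = 0.756963
Parallel ([0.926912] and [0.756963]): 1 − (1 − 0.926912)(1 − 0.756963) = 0.9822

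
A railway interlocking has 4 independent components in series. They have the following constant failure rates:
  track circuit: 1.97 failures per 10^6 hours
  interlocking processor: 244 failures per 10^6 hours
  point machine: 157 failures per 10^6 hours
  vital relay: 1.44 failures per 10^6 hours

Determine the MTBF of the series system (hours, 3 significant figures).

2470

Series of exponential components: λ_sys = Σ λ_i
λ_sys = 0.00000197 + 0.000244 + 0.000157 + 0.00000144 = 4.0441e-04 /h
MTBF = 1 / λ_sys = 2470 h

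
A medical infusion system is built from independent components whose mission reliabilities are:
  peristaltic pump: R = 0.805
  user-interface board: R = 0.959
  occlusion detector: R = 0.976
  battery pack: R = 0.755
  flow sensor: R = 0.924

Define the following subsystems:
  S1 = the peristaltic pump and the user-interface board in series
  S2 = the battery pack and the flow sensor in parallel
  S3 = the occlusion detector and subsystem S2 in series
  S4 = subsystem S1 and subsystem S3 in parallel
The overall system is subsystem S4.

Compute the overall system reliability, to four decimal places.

Series (peristaltic pump and user-interface board): 0.805000 × 0.959000 = 0.771995
Parallel (battery pack and flow sensor): 1 − (1 − 0.755000)(1 − 0.924000) = 0.981380
Series (occlusion detector and [0.981380]): 0.976000 × 0.981380 = 0.957827
Parallel ([0.771995] and [0.957827]): 1 − (1 − 0.771995)(1 − 0.957827) = 0.9904

0.9904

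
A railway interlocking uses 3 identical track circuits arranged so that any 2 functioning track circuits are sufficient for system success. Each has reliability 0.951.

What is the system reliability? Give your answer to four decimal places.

R = Σ_{i=2}^{3} C(3,i) p^i (1−p)^{3−i} with p = 0.951
C(3,2)·0.951^2·0.049^1 = 0.132947
C(3,3)·0.951^3·0.049^0 = 0.860085
Sum = 0.9930

0.9930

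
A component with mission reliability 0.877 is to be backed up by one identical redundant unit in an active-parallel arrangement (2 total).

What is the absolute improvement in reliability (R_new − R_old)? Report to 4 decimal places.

R_before = 0.877
R_after = 1 − (1 − 0.877)^2 = 0.9849
ΔR = 0.9849 − 0.877 = 0.1079

0.1079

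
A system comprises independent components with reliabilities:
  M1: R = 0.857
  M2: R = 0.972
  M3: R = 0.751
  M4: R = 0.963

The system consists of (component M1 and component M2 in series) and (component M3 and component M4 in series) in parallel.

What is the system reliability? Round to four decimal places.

Series (M1 and M2): 0.857000 × 0.972000 = 0.833004
Series (M3 and M4): 0.751000 × 0.963000 = 0.723213
Parallel ([0.833004] and [0.723213]): 1 − (1 − 0.833004)(1 − 0.723213) = 0.9538

0.9538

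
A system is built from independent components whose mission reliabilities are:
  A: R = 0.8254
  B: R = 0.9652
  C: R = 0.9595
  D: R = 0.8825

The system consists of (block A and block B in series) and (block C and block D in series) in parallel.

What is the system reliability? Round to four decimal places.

Series (A and B): 0.825400 × 0.965200 = 0.796676
Series (C and D): 0.959500 × 0.882500 = 0.846759
Parallel ([0.796676] and [0.846759]): 1 − (1 − 0.796676)(1 − 0.846759) = 0.9688

0.9688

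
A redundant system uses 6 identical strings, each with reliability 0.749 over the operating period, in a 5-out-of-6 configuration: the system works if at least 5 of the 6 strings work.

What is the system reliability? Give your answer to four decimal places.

R = Σ_{i=5}^{6} C(6,i) p^i (1−p)^{6−i} with p = 0.749
C(6,5)·0.749^5·0.251^1 = 0.355005
C(6,6)·0.749^6·0.251^0 = 0.176559
Sum = 0.5316

0.5316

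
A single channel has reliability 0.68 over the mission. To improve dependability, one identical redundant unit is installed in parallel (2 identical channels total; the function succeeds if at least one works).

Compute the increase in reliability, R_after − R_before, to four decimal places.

0.2176

R_before = 0.68
R_after = 1 − (1 − 0.68)^2 = 0.8976
ΔR = 0.8976 − 0.68 = 0.2176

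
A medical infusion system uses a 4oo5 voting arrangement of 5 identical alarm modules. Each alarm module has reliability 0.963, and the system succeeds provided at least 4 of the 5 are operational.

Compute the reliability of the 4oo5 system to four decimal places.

R = Σ_{i=4}^{5} C(5,i) p^i (1−p)^{5−i} with p = 0.963
C(5,4)·0.963^4·0.037^1 = 0.159102
C(5,5)·0.963^5·0.037^0 = 0.828193
Sum = 0.9873

0.9873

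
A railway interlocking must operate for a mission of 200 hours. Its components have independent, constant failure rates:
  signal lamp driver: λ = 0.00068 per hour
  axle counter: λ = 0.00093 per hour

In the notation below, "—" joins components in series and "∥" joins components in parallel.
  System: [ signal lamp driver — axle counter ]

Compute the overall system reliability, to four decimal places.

R(signal lamp driver) = exp(−0.00068 × 200) = 0.872843
R(axle counter) = exp(−0.00093 × 200) = 0.830274
Series (signal lamp driver and axle counter): 0.872843 × 0.830274 = 0.7247

0.7247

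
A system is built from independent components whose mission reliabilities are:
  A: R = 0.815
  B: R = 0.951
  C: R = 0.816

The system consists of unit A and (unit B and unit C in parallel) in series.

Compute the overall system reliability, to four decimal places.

Parallel (B and C): 1 − (1 − 0.951000)(1 − 0.816000) = 0.990984
Series (A and [0.990984]): 0.815000 × 0.990984 = 0.8077

0.8077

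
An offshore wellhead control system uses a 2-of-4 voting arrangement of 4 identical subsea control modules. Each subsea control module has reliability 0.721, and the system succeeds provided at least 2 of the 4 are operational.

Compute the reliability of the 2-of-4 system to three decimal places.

0.931

R = Σ_{i=2}^{4} C(4,i) p^i (1−p)^{4−i} with p = 0.721
C(4,2)·0.721^2·0.279^2 = 0.24279
C(4,3)·0.721^3·0.279^1 = 0.41828
C(4,4)·0.721^4·0.279^0 = 0.27023
Sum = 0.931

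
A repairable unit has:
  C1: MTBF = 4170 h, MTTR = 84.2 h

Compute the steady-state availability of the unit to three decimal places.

0.980

A(C1) = MTBF/(MTBF+MTTR) = 4170/(4170+84.2) = 0.980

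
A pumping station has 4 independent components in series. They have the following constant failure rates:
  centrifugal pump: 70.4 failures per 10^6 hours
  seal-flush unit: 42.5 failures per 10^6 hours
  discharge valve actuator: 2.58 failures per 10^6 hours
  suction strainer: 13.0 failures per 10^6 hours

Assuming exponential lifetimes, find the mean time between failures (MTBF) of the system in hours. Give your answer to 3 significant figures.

Series of exponential components: λ_sys = Σ λ_i
λ_sys = 0.0000704 + 0.0000425 + 0.00000258 + 0.0000130 = 1.2848e-04 /h
MTBF = 1 / λ_sys = 7780 h

7780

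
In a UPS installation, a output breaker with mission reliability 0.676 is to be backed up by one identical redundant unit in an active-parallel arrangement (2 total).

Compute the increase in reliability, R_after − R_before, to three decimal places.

R_before = 0.676
R_after = 1 − (1 − 0.676)^2 = 0.895
ΔR = 0.895 − 0.676 = 0.219

0.219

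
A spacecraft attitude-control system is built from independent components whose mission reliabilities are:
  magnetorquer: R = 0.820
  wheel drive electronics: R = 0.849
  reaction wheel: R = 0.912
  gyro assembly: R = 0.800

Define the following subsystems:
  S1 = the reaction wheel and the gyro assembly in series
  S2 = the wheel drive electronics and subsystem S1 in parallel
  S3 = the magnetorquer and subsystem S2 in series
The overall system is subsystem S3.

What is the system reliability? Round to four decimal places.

Series (reaction wheel and gyro assembly): 0.912000 × 0.800000 = 0.729600
Parallel (wheel drive electronics and [0.729600]): 1 − (1 − 0.849000)(1 − 0.729600) = 0.959170
Series (magnetorquer and [0.959170]): 0.820000 × 0.959170 = 0.7865

0.7865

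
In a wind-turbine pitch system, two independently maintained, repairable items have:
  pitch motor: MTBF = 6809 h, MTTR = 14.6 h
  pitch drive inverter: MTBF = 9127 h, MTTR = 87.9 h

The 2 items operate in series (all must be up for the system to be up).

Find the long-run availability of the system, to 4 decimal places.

0.9883

A(pitch motor) = MTBF/(MTBF+MTTR) = 6809/(6809+14.6) = 0.997860
A(pitch drive inverter) = MTBF/(MTBF+MTTR) = 9127/(9127+87.9) = 0.990461
Series availability: 0.997860 × 0.990461 = 0.9883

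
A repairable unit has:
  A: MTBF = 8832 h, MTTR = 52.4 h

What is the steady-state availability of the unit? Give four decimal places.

0.9941

A(A) = MTBF/(MTBF+MTTR) = 8832/(8832+52.4) = 0.9941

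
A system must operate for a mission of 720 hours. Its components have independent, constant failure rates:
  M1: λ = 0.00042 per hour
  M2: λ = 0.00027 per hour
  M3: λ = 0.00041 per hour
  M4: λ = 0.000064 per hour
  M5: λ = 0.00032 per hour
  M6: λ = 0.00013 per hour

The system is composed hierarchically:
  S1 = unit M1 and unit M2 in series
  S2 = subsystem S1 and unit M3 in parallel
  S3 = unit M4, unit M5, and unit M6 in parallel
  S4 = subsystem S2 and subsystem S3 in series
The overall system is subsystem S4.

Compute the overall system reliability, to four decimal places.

0.8992

R(M1) = exp(−0.00042 × 720) = 0.739042
R(M2) = exp(−0.00027 × 720) = 0.823329
R(M3) = exp(−0.00041 × 720) = 0.744383
R(M4) = exp(−0.000064 × 720) = 0.954966
R(M5) = exp(−0.00032 × 720) = 0.794216
R(M6) = exp(−0.00013 × 720) = 0.910647
Series (M1 and M2): 0.739042 × 0.823329 = 0.608475
Parallel ([0.608475] and M3): 1 − (1 − 0.608475)(1 − 0.744383) = 0.899920
Parallel (M4, M5, and M6): 1 − (1 − 0.954966)(1 − 0.794216)(1 − 0.910647) = 0.999172
Series ([0.899920] and [0.999172]): 0.899920 × 0.999172 = 0.8992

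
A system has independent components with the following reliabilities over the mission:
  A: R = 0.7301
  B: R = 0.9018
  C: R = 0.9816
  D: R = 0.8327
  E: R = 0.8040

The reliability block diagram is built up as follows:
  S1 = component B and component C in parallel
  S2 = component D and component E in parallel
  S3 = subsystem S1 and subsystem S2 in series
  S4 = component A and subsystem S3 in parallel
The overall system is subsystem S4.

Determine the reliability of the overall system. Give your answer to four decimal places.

0.9907

Parallel (B and C): 1 − (1 − 0.901800)(1 − 0.981600) = 0.998193
Parallel (D and E): 1 − (1 − 0.832700)(1 − 0.804000) = 0.967209
Series ([0.998193] and [0.967209]): 0.998193 × 0.967209 = 0.965461
Parallel (A and [0.965461]): 1 − (1 − 0.730100)(1 − 0.965461) = 0.9907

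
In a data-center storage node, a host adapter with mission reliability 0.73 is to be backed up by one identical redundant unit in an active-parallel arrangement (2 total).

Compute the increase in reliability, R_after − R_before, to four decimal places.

0.1971

R_before = 0.73
R_after = 1 − (1 − 0.73)^2 = 0.9271
ΔR = 0.9271 − 0.73 = 0.1971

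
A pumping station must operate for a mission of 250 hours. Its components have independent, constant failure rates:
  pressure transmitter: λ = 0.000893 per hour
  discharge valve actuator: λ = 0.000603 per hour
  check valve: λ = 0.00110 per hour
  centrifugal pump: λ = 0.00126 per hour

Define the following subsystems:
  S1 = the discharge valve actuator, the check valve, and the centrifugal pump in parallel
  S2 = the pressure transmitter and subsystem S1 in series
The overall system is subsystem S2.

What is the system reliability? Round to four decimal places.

R(pressure transmitter) = exp(−0.000893 × 250) = 0.799915
R(discharge valve actuator) = exp(−0.000603 × 250) = 0.860063
R(check valve) = exp(−0.00110 × 250) = 0.759572
R(centrifugal pump) = exp(−0.00126 × 250) = 0.729789
Parallel (discharge valve actuator, check valve, and centrifugal pump): 1 − (1 − 0.860063)(1 − 0.759572)(1 − 0.729789) = 0.990909
Series (pressure transmitter and [0.990909]): 0.799915 × 0.990909 = 0.7926

0.7926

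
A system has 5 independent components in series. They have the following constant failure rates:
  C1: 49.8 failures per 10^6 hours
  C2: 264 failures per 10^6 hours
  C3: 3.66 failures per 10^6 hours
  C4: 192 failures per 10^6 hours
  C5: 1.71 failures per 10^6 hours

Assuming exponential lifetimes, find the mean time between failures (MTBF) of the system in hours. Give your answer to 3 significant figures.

Series of exponential components: λ_sys = Σ λ_i
λ_sys = 0.0000498 + 0.000264 + 0.00000366 + 0.000192 + 0.00000171 = 5.1117e-04 /h
MTBF = 1 / λ_sys = 1960 h

1960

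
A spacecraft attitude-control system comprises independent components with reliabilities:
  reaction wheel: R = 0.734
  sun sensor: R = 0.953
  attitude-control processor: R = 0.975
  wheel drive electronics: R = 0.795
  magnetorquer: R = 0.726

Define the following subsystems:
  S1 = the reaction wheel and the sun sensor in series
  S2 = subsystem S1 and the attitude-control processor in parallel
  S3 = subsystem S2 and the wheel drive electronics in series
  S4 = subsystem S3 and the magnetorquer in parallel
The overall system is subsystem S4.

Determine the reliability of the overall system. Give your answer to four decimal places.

0.9422

Series (reaction wheel and sun sensor): 0.734000 × 0.953000 = 0.699502
Parallel ([0.699502] and attitude-control processor): 1 − (1 − 0.699502)(1 − 0.975000) = 0.992488
Series ([0.992488] and wheel drive electronics): 0.992488 × 0.795000 = 0.789028
Parallel ([0.789028] and magnetorquer): 1 − (1 − 0.789028)(1 − 0.726000) = 0.9422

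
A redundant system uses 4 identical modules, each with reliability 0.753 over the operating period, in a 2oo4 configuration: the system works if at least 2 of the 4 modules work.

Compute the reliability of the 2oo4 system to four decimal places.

R = Σ_{i=2}^{4} C(4,i) p^i (1−p)^{4−i} with p = 0.753
C(4,2)·0.753^2·0.247^2 = 0.207556
C(4,3)·0.753^3·0.247^1 = 0.421834
C(4,4)·0.753^4·0.247^0 = 0.321499
Sum = 0.9509

0.9509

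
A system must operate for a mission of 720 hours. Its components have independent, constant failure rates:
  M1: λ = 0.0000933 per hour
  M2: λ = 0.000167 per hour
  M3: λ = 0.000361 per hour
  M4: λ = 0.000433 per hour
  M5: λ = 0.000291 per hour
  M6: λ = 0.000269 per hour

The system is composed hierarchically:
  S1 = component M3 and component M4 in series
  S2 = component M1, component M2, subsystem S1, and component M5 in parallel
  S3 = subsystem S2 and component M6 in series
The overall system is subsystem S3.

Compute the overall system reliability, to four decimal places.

R(M1) = exp(−0.0000933 × 720) = 0.935031
R(M2) = exp(−0.000167 × 720) = 0.886708
R(M3) = exp(−0.000361 × 720) = 0.771113
R(M4) = exp(−0.000433 × 720) = 0.732157
R(M5) = exp(−0.000291 × 720) = 0.810973
R(M6) = exp(−0.000269 × 720) = 0.823922
Series (M3 and M4): 0.771113 × 0.732157 = 0.564576
Parallel (M1, M2, [0.564576], and M5): 1 − (1 − 0.935031)(1 − 0.886708)(1 − 0.564576)(1 − 0.810973) = 0.999394
Series ([0.999394] and M6): 0.999394 × 0.823922 = 0.8234

0.8234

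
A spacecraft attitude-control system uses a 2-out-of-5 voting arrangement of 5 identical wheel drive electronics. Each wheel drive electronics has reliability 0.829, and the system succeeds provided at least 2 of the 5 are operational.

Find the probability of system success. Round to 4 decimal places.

0.9963

R = Σ_{i=2}^{5} C(5,i) p^i (1−p)^{5−i} with p = 0.829
C(5,2)·0.829^2·0.171^3 = 0.034364
C(5,3)·0.829^3·0.171^2 = 0.166593
C(5,4)·0.829^4·0.171^1 = 0.403817
C(5,5)·0.829^5·0.171^0 = 0.391537
Sum = 0.9963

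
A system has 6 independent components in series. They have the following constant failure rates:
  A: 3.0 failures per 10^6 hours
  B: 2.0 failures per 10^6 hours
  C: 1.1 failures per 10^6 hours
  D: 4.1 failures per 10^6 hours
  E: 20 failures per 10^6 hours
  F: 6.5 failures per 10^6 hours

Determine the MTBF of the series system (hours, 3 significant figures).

Series of exponential components: λ_sys = Σ λ_i
λ_sys = 0.0000030 + 0.0000020 + 0.0000011 + 0.0000041 + 0.000020 + 0.0000065 = 3.6700e-05 /h
MTBF = 1 / λ_sys = 27200 h

27200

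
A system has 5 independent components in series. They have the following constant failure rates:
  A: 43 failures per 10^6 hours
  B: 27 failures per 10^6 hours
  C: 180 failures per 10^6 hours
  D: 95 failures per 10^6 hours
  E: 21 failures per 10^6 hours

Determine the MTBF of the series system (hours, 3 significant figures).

Series of exponential components: λ_sys = Σ λ_i
λ_sys = 0.000043 + 0.000027 + 0.00018 + 0.000095 + 0.000021 = 3.6600e-04 /h
MTBF = 1 / λ_sys = 2730 h

2730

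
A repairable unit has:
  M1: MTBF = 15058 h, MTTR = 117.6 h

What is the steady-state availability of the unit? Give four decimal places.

A(M1) = MTBF/(MTBF+MTTR) = 15058/(15058+117.6) = 0.9923

0.9923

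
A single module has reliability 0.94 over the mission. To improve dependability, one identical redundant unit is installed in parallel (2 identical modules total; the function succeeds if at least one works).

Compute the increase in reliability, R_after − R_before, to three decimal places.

R_before = 0.94
R_after = 1 − (1 − 0.94)^2 = 0.996
ΔR = 0.996 − 0.94 = 0.056

0.056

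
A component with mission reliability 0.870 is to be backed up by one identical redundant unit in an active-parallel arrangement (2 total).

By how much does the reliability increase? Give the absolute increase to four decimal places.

0.1131

R_before = 0.870
R_after = 1 − (1 − 0.870)^2 = 0.9831
ΔR = 0.9831 − 0.870 = 0.1131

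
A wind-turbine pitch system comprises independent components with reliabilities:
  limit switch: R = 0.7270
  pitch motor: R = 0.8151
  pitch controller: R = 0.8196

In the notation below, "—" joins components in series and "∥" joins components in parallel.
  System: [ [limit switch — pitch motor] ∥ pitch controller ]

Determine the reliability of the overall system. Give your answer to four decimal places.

0.9265

Series (limit switch and pitch motor): 0.727000 × 0.815100 = 0.592578
Parallel ([0.592578] and pitch controller): 1 − (1 − 0.592578)(1 − 0.819600) = 0.9265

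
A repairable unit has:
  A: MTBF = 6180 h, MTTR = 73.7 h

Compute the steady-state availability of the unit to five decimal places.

A(A) = MTBF/(MTBF+MTTR) = 6180/(6180+73.7) = 0.98821

0.98821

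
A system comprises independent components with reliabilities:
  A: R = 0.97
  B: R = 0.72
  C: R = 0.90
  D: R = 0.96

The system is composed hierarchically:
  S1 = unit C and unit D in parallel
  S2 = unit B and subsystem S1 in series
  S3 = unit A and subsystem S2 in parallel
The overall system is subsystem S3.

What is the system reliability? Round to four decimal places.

Parallel (C and D): 1 − (1 − 0.900000)(1 − 0.960000) = 0.996000
Series (B and [0.996000]): 0.720000 × 0.996000 = 0.717120
Parallel (A and [0.717120]): 1 − (1 − 0.970000)(1 − 0.717120) = 0.9915

0.9915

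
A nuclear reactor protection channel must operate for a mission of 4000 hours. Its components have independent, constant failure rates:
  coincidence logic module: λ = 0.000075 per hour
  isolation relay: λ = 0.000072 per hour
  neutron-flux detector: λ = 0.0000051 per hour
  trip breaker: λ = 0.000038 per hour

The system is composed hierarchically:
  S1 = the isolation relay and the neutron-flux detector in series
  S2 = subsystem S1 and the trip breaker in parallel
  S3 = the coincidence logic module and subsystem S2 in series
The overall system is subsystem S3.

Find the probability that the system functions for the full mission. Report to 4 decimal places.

R(coincidence logic module) = exp(−0.000075 × 4000) = 0.740818
R(isolation relay) = exp(−0.000072 × 4000) = 0.749762
R(neutron-flux detector) = exp(−0.0000051 × 4000) = 0.979807
R(trip breaker) = exp(−0.000038 × 4000) = 0.858988
Series (isolation relay and neutron-flux detector): 0.749762 × 0.979807 = 0.734622
Parallel ([0.734622] and trip breaker): 1 − (1 − 0.734622)(1 − 0.858988) = 0.962579
Series (coincidence logic module and [0.962579]): 0.740818 × 0.962579 = 0.7131

0.7131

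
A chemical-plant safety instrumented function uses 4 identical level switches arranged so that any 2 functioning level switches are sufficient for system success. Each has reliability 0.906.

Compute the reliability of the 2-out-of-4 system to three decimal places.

R = Σ_{i=2}^{4} C(4,i) p^i (1−p)^{4−i} with p = 0.906
C(4,2)·0.906^2·0.094^2 = 0.04352
C(4,3)·0.906^3·0.094^1 = 0.27962
C(4,4)·0.906^4·0.094^0 = 0.67377
Sum = 0.997

0.997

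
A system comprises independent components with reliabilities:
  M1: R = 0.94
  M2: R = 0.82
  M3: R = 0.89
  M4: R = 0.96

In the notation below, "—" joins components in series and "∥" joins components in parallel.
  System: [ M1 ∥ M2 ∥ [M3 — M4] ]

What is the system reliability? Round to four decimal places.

Series (M3 and M4): 0.890000 × 0.960000 = 0.854400
Parallel (M1, M2, and [0.854400]): 1 − (1 − 0.940000)(1 − 0.820000)(1 − 0.854400) = 0.9984

0.9984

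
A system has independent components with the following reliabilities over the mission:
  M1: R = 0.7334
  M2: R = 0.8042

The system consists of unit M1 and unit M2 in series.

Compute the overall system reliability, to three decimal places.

Series (M1 and M2): 0.73340 × 0.80420 = 0.590

0.590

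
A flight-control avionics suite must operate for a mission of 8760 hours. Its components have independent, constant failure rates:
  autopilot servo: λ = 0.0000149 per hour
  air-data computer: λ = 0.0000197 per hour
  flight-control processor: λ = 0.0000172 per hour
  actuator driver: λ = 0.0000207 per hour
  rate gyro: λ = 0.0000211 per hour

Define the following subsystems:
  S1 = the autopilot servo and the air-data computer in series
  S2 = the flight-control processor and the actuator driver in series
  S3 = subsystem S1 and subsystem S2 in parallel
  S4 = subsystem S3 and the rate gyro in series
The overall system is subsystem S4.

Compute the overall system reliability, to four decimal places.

0.7698

R(autopilot servo) = exp(−0.0000149 × 8760) = 0.877635
R(air-data computer) = exp(−0.0000197 × 8760) = 0.841498
R(flight-control processor) = exp(−0.0000172 × 8760) = 0.860130
R(actuator driver) = exp(−0.0000207 × 8760) = 0.834158
R(rate gyro) = exp(−0.0000211 × 8760) = 0.831241
Series (autopilot servo and air-data computer): 0.877635 × 0.841498 = 0.738528
Series (flight-control processor and actuator driver): 0.860130 × 0.834158 = 0.717484
Parallel ([0.738528] and [0.717484]): 1 − (1 − 0.738528)(1 − 0.717484) = 0.926130
Series ([0.926130] and rate gyro): 0.926130 × 0.831241 = 0.7698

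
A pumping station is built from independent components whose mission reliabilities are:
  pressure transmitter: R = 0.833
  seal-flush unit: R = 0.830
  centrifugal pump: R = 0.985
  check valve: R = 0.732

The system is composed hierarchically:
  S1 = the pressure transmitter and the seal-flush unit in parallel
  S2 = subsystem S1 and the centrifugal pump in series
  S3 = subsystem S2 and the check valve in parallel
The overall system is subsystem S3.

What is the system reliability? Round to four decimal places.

0.9885

Parallel (pressure transmitter and seal-flush unit): 1 − (1 − 0.833000)(1 − 0.830000) = 0.971610
Series ([0.971610] and centrifugal pump): 0.971610 × 0.985000 = 0.957036
Parallel ([0.957036] and check valve): 1 − (1 − 0.957036)(1 − 0.732000) = 0.9885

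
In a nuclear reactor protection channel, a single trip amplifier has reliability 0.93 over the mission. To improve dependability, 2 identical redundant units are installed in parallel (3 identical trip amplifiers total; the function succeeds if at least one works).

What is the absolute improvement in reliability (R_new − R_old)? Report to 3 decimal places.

R_before = 0.93
R_after = 1 − (1 − 0.93)^3 = 1.000
ΔR = 1.000 − 0.93 = 0.070

0.070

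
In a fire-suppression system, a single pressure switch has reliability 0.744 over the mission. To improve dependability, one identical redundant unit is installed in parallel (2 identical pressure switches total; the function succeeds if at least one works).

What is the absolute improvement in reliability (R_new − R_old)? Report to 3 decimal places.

0.190

R_before = 0.744
R_after = 1 − (1 − 0.744)^2 = 0.934
ΔR = 0.934 − 0.744 = 0.190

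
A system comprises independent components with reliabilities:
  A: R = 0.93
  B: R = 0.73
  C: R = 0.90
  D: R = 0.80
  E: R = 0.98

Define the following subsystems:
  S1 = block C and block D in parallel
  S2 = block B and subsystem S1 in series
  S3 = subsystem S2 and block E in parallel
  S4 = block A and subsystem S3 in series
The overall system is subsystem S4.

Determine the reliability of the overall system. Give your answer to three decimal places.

0.925

Parallel (C and D): 1 − (1 − 0.90000)(1 − 0.80000) = 0.98000
Series (B and [0.98000]): 0.73000 × 0.98000 = 0.71540
Parallel ([0.71540] and E): 1 − (1 − 0.71540)(1 − 0.98000) = 0.99431
Series (A and [0.99431]): 0.93000 × 0.99431 = 0.925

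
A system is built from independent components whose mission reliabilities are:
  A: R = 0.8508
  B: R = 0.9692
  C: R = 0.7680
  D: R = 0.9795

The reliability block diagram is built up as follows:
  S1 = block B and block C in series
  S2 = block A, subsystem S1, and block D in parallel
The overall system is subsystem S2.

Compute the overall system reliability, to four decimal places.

Series (B and C): 0.969200 × 0.768000 = 0.744346
Parallel (A, [0.744346], and D): 1 − (1 − 0.850800)(1 − 0.744346)(1 − 0.979500) = 0.9992

0.9992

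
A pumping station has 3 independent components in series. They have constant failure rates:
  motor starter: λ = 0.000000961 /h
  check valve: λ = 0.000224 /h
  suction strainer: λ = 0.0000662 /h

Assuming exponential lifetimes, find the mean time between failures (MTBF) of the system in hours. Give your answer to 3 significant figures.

Series of exponential components: λ_sys = Σ λ_i
λ_sys = 0.000000961 + 0.000224 + 0.0000662 = 2.9116e-04 /h
MTBF = 1 / λ_sys = 3430 h

3430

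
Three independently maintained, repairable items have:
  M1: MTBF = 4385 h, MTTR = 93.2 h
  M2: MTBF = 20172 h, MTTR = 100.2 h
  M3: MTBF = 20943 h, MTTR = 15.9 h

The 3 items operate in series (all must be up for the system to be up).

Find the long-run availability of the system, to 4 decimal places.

0.9736

A(M1) = MTBF/(MTBF+MTTR) = 4385/(4385+93.2) = 0.979188
A(M2) = MTBF/(MTBF+MTTR) = 20172/(20172+100.2) = 0.995057
A(M3) = MTBF/(MTBF+MTTR) = 20943/(20943+15.9) = 0.999241
Series availability: 0.979188 × 0.995057 × 0.999241 = 0.9736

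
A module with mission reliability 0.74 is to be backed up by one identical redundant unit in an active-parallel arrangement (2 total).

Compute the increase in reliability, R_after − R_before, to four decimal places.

0.1924

R_before = 0.74
R_after = 1 − (1 − 0.74)^2 = 0.9324
ΔR = 0.9324 − 0.74 = 0.1924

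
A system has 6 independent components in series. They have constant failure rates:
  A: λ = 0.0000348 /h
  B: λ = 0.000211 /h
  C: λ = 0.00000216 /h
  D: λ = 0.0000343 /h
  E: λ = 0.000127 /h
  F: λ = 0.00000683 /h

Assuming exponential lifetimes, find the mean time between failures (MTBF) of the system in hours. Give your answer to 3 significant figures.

2400

Series of exponential components: λ_sys = Σ λ_i
λ_sys = 0.0000348 + 0.000211 + 0.00000216 + 0.0000343 + 0.000127 + 0.00000683 = 4.1609e-04 /h
MTBF = 1 / λ_sys = 2400 h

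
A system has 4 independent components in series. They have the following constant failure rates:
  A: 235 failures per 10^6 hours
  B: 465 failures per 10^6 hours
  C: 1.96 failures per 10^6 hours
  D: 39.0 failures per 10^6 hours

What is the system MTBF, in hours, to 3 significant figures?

Series of exponential components: λ_sys = Σ λ_i
λ_sys = 0.000235 + 0.000465 + 0.00000196 + 0.0000390 = 7.4096e-04 /h
MTBF = 1 / λ_sys = 1350 h

1350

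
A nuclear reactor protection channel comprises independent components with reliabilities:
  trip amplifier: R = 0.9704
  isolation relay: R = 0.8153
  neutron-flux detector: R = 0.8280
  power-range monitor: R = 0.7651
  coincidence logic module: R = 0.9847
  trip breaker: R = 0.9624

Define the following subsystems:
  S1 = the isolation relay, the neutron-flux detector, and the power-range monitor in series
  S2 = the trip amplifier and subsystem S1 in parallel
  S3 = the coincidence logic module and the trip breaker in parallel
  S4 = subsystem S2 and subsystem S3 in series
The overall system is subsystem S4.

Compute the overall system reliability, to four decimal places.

Series (isolation relay, neutron-flux detector, and power-range monitor): 0.815300 × 0.828000 × 0.765100 = 0.516495
Parallel (trip amplifier and [0.516495]): 1 − (1 − 0.970400)(1 − 0.516495) = 0.985688
Parallel (coincidence logic module and trip breaker): 1 − (1 − 0.984700)(1 − 0.962400) = 0.999425
Series ([0.985688] and [0.999425]): 0.985688 × 0.999425 = 0.9851

0.9851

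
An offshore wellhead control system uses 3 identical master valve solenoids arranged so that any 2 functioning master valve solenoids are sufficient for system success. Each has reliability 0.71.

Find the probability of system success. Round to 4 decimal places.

0.7965

R = Σ_{i=2}^{3} C(3,i) p^i (1−p)^{3−i} with p = 0.71
C(3,2)·0.71^2·0.29^1 = 0.438567
C(3,3)·0.71^3·0.29^0 = 0.357911
Sum = 0.7965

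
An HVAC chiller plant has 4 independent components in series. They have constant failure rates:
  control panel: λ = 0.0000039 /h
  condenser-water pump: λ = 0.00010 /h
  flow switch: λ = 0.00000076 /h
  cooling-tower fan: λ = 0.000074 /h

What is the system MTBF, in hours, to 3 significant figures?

5600

Series of exponential components: λ_sys = Σ λ_i
λ_sys = 0.0000039 + 0.00010 + 0.00000076 + 0.000074 = 1.7866e-04 /h
MTBF = 1 / λ_sys = 5600 h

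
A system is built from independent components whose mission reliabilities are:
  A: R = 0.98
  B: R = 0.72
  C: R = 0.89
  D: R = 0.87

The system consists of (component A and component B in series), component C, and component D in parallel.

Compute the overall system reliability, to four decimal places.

0.9958

Series (A and B): 0.980000 × 0.720000 = 0.705600
Parallel ([0.705600], C, and D): 1 − (1 − 0.705600)(1 − 0.890000)(1 − 0.870000) = 0.9958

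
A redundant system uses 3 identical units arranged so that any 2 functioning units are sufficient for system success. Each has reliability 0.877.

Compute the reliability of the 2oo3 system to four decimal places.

R = Σ_{i=2}^{3} C(3,i) p^i (1−p)^{3−i} with p = 0.877
C(3,2)·0.877^2·0.123^1 = 0.283809
C(3,3)·0.877^3·0.123^0 = 0.674526
Sum = 0.9583

0.9583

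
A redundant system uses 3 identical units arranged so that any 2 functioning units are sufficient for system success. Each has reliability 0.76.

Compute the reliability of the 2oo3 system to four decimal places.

0.8548

R = Σ_{i=2}^{3} C(3,i) p^i (1−p)^{3−i} with p = 0.76
C(3,2)·0.76^2·0.24^1 = 0.415872
C(3,3)·0.76^3·0.24^0 = 0.438976
Sum = 0.8548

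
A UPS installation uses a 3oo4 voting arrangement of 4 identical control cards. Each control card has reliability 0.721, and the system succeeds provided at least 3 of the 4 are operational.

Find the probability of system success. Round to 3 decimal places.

R = Σ_{i=3}^{4} C(4,i) p^i (1−p)^{4−i} with p = 0.721
C(4,3)·0.721^3·0.279^1 = 0.41828
C(4,4)·0.721^4·0.279^0 = 0.27023
Sum = 0.689

0.689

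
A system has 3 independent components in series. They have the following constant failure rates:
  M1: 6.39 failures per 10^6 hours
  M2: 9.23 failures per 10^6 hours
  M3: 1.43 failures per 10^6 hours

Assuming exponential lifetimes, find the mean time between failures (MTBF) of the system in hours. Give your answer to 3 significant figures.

58700

Series of exponential components: λ_sys = Σ λ_i
λ_sys = 0.00000639 + 0.00000923 + 0.00000143 = 1.7050e-05 /h
MTBF = 1 / λ_sys = 58700 h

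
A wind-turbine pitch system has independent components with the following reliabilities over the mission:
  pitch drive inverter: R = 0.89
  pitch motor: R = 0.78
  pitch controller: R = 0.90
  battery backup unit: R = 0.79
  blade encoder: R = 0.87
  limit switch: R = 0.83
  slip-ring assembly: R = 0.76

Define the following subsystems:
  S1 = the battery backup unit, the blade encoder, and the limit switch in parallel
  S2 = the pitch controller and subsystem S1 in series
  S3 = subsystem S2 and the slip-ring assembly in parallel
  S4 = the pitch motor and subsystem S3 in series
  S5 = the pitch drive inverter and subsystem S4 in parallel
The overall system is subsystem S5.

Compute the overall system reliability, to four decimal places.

Parallel (battery backup unit, blade encoder, and limit switch): 1 − (1 − 0.790000)(1 − 0.870000)(1 − 0.830000) = 0.995359
Series (pitch controller and [0.995359]): 0.900000 × 0.995359 = 0.895823
Parallel ([0.895823] and slip-ring assembly): 1 − (1 − 0.895823)(1 − 0.760000) = 0.974998
Series (pitch motor and [0.974998]): 0.780000 × 0.974998 = 0.760498
Parallel (pitch drive inverter and [0.760498]): 1 − (1 − 0.890000)(1 − 0.760498) = 0.9737

0.9737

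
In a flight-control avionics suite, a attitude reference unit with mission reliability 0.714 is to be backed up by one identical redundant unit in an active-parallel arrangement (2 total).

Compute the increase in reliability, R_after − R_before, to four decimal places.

0.2042

R_before = 0.714
R_after = 1 − (1 − 0.714)^2 = 0.9182
ΔR = 0.9182 − 0.714 = 0.2042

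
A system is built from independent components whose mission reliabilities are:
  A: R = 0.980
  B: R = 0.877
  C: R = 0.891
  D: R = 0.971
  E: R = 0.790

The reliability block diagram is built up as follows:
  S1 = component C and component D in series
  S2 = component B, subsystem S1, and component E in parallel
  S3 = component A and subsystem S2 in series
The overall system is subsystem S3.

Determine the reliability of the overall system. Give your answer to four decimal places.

Series (C and D): 0.891000 × 0.971000 = 0.865161
Parallel (B, [0.865161], and E): 1 − (1 − 0.877000)(1 − 0.865161)(1 − 0.790000) = 0.996517
Series (A and [0.996517]): 0.980000 × 0.996517 = 0.9766

0.9766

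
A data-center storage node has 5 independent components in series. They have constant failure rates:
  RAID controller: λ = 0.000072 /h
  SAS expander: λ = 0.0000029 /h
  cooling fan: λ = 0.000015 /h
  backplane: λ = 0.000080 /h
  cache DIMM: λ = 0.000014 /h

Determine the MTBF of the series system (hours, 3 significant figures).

Series of exponential components: λ_sys = Σ λ_i
λ_sys = 0.000072 + 0.0000029 + 0.000015 + 0.000080 + 0.000014 = 1.8390e-04 /h
MTBF = 1 / λ_sys = 5440 h

5440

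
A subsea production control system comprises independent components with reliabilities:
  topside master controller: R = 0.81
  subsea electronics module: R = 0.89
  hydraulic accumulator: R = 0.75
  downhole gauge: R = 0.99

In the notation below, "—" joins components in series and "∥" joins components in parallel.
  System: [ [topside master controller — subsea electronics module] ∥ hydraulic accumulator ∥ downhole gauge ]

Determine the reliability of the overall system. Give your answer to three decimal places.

0.999

Series (topside master controller and subsea electronics module): 0.81000 × 0.89000 = 0.72090
Parallel ([0.72090], hydraulic accumulator, and downhole gauge): 1 − (1 − 0.72090)(1 − 0.75000)(1 − 0.99000) = 0.999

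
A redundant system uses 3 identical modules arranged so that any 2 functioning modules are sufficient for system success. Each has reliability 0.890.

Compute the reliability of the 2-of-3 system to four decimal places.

R = Σ_{i=2}^{3} C(3,i) p^i (1−p)^{3−i} with p = 0.890
C(3,2)·0.890^2·0.110^1 = 0.261393
C(3,3)·0.890^3·0.110^0 = 0.704969
Sum = 0.9664

0.9664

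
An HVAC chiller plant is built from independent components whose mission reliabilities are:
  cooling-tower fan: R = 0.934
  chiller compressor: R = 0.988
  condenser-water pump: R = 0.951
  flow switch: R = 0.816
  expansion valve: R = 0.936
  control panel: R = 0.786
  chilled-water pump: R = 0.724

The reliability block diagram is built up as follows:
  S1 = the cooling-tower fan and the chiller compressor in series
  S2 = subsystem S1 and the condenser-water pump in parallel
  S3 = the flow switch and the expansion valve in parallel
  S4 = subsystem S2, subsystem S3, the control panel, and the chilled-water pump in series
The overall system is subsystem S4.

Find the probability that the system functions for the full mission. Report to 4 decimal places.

Series (cooling-tower fan and chiller compressor): 0.934000 × 0.988000 = 0.922792
Parallel ([0.922792] and condenser-water pump): 1 − (1 − 0.922792)(1 − 0.951000) = 0.996217
Parallel (flow switch and expansion valve): 1 − (1 − 0.816000)(1 − 0.936000) = 0.988224
Series ([0.996217], [0.988224], control panel, and chilled-water pump): 0.996217 × 0.988224 × 0.786000 × 0.724000 = 0.5602

0.5602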